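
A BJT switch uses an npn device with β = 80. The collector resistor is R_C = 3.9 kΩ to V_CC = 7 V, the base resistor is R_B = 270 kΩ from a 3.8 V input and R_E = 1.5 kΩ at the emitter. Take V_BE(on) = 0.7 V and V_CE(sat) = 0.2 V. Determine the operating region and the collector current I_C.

Assume active. Base-emitter loop: I_B = (V_BB − V_BE)/(R_B + (β+1)R_E) = (3.8 − 0.7)/(270 + 81×1.5) = 0.00792 mA.
I_C = β·I_B = 80×0.00792 = 0.633 mA.
V_CE = V_CC − I_C·R_C − I_E·R_E = 7 − 0.633×3.9 − 0.641×1.5 = 3.57 V > V_CE(sat), so the active-region assumption holds.

active; I_C ≈ 0.63 mA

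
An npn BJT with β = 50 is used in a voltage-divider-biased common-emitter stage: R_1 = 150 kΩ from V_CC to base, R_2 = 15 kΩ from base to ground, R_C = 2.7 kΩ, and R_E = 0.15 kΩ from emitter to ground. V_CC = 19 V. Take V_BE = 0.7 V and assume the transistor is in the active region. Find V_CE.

Thevenize the base divider: V_Th = V_CC·R_2/(R_1+R_2) = 19×15/165 = 1.73 V, R_Th = R_1‖R_2 = 13.6 kΩ.
Base-emitter loop: V_Th = I_B·R_Th + V_BE + (β+1)I_B·R_E, so I_B = (1.73 − 0.7) / (13.6 + 51×0.15) = 0.0483 mA.
I_C = β·I_B = 50×0.0483 = 2.41 mA, and I_E = (β+1)I_B = 2.46 mA.
V_CE = V_CC − I_C·R_C − I_E·R_E = 19 − 2.41×2.7 − 2.46×0.15 = 12.1 V.
V_CE = 12.1 V > 0.2 V confirms active-region operation.

V_CE ≈ 12 V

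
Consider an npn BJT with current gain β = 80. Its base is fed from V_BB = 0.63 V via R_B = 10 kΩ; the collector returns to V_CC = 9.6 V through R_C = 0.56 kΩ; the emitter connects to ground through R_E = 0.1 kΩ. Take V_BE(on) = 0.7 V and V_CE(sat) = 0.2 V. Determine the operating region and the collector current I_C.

cutoff; I_C ≈ 0

V_BB = 0.63 V ≤ V_BE(on) = 0.7 V, so the base-emitter junction is not forward biased.
The transistor is in cutoff: I_B = I_C = 0.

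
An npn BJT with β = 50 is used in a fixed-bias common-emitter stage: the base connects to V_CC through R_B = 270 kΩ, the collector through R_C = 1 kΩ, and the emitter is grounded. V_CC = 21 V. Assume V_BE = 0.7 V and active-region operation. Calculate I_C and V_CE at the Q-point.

I_C ≈ 3.8 mA, V_CE ≈ 17 V

Base loop: V_CC = I_B·R_B + V_BE, so I_B = (21 − 0.7)/270 kΩ = 0.0752 mA.
In the active region I_C = β·I_B = 50 × 0.0752 = 3.76 mA.
Collector loop: V_CE = V_CC − I_C·R_C = 21 − 3.76×1 = 17.2 V.
Since V_CE = 17.2 V > V_CE(sat) ≈ 0.2 V, the transistor is in the active region as assumed.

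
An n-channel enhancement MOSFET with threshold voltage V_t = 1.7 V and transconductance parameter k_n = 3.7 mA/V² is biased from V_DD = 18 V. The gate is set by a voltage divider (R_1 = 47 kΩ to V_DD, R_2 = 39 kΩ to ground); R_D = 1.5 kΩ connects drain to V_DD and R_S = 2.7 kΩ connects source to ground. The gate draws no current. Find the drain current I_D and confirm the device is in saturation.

I_D ≈ 2 mA

V_G = V_DD·R_2/(R_1+R_2) = 18×39/86 = 8.16 V.
Assume saturation: I_D = (k_n/2)(V_GS − V_t)² with V_GS = V_G − I_D·R_S = 8.16 − 2.7·I_D.
Substituting gives 13.5·I_D² − 65.6·I_D + 77.3 = 0, with roots I_D = 2.01 or 2.85 mA.
The root I_D = 2.85 mA gives V_GS = 0.458 V ≤ V_t, so take I_D = 2.01 mA.
Then V_GS = 2.74 V and V_DS = V_DD − I_D(R_D+R_S) = 18 − 2.01×4.2 = 9.57 V.
Saturation requires V_DS ≥ V_GS − V_t = 1.04 V; 9.57 ≥ 1.04 ✓.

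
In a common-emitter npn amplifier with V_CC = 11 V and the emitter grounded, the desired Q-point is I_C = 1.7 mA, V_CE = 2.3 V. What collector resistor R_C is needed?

R_C ≈ 5.1 kΩ

Collector loop: V_CC = I_C·R_C + V_CE.
R_C = (V_CC − V_CE)/I_C = (11 − 2.3)/1.7 = 5.12 kΩ.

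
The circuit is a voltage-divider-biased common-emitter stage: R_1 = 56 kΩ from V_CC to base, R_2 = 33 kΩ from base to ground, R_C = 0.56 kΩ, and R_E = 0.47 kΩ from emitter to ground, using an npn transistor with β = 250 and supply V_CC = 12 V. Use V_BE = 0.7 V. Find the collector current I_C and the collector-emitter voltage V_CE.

Thevenize the base divider: V_Th = V_CC·R_2/(R_1+R_2) = 12×33/89 = 4.45 V, R_Th = R_1‖R_2 = 20.8 kΩ.
Base-emitter loop: V_Th = I_B·R_Th + V_BE + (β+1)I_B·R_E, so I_B = (4.45 − 0.7) / (20.8 + 251×0.47) = 0.027 mA.
I_C = β·I_B = 250×0.027 = 6.76 mA, and I_E = (β+1)I_B = 6.78 mA.
V_CE = V_CC − I_C·R_C − I_E·R_E = 12 − 6.76×0.56 − 6.78×0.47 = 5.03 V.
V_CE = 5.03 V > 0.2 V confirms active-region operation.

I_C ≈ 6.8 mA, V_CE ≈ 5 V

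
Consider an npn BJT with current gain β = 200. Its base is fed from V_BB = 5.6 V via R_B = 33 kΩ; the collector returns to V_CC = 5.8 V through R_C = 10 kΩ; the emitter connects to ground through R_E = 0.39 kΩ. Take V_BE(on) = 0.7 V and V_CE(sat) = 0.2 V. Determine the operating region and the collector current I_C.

saturation; I_C ≈ 0.53 mA

Assume active: I_B = (5.6 − 0.7)/(33 + 201×0.39) = 0.044 mA, I_C = β·I_B = 8.8 mA.
Then V_CE = 5.8 − 8.8×10 − 8.84×0.39 = -85.6 V < 0.2 V — the active assumption fails.
Re-solve with V_CE = 0.2 V. KCL at the emitter: V_E/R_E = (V_BB−0.7−V_E)/R_B + (V_CC−0.2−V_E)/R_C, giving V_E = 0.263 V.
I_C = (V_CC − 0.2 − V_E)/R_C = (5.6 − 0.263)/10 = 0.534 mA.
Check: I_B = (4.9 − 0.263)/33 = 0.141 mA, and β·I_B = 28.1 mA > I_C, confirming saturation.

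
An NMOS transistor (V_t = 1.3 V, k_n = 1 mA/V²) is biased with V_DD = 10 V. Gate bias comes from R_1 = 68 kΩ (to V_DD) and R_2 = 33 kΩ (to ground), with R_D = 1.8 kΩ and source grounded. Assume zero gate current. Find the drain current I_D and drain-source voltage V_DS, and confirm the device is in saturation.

V_G = V_DD·R_2/(R_1+R_2) = 10×33/101 = 3.27 V. With the source grounded, V_GS = V_G = 3.27 V.
Assume saturation: I_D = (k_n/2)(V_GS − V_t)² = (1/2)×(3.27 − 1.3)² = 0.5×1.97² = 1.94 mA.
V_DS = V_DD − I_D·R_D = 10 − 1.94×1.8 = 6.52 V.
Saturation requires V_DS ≥ V_GS − V_t = 1.97 V; 6.52 ≥ 1.97 ✓.

I_D ≈ 1.9 mA, V_DS ≈ 6.5 V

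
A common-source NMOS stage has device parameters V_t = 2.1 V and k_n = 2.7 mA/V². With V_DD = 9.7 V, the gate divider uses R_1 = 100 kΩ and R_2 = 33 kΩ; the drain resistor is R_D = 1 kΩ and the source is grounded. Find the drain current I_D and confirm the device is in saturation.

V_G = V_DD·R_2/(R_1+R_2) = 9.7×33/133 = 2.41 V. With the source grounded, V_GS = V_G = 2.41 V.
Assume saturation: I_D = (k_n/2)(V_GS − V_t)² = (2.7/2)×(2.41 − 2.1)² = 1.35×0.307² = 0.127 mA.
V_DS = V_DD − I_D·R_D = 9.7 − 0.127×1 = 9.57 V.
Saturation requires V_DS ≥ V_GS − V_t = 0.307 V; 9.57 ≥ 0.307 ✓.

I_D ≈ 0.13 mA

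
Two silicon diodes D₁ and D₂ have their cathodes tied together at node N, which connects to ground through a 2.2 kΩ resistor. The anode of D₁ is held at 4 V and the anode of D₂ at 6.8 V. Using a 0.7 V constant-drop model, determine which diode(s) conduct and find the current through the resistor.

Assume both conduct. Then node N would need to be at both 4−0.7 = 3.3 V and 6.8−0.7 = 6.1 V, which is impossible.
Assume only D₂ conducts: V_N = 6.8 − 0.7 = 6.1 V, so I_R = 6.1/2.2 = 2.77 mA.
Check D₁: its anode-to-cathode voltage is 4 − 6.1 = -2.1 V < 0.7 V, so it is off. The assumption is consistent.

Only D₂ conducts; I_R ≈ 2.8 mA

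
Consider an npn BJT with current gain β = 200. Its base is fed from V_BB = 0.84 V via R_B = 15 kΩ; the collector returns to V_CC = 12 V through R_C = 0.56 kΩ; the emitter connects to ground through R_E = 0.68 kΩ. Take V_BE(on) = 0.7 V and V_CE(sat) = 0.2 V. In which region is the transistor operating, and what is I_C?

Assume active. Base-emitter loop: I_B = (V_BB − V_BE)/(R_B + (β+1)R_E) = (0.84 − 0.7)/(15 + 201×0.68) = 0.000923 mA.
I_C = β·I_B = 200×0.000923 = 0.185 mA.
V_CE = V_CC − I_C·R_C − I_E·R_E = 12 − 0.185×0.56 − 0.186×0.68 = 11.8 V > V_CE(sat), so the active-region assumption holds.

active; I_C ≈ 0.18 mA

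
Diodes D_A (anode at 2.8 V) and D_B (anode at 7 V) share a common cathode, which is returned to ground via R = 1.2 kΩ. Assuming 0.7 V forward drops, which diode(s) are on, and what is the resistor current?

Only D_B conducts; I_R ≈ 5.2 mA

Assume both conduct. Then node N would need to be at both 2.8−0.7 = 2.1 V and 7−0.7 = 6.3 V, which is impossible.
Assume only D_B conducts: V_N = 7 − 0.7 = 6.3 V, so I_R = 6.3/1.2 = 5.25 mA.
Check D_A: its anode-to-cathode voltage is 2.8 − 6.3 = -3.5 V < 0.7 V, so it is off. The assumption is consistent.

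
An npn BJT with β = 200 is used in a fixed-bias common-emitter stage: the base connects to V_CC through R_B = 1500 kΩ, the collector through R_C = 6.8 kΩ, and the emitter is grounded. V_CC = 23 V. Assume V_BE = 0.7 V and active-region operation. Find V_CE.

V_CE ≈ 2.8 V

Base loop: V_CC = I_B·R_B + V_BE, so I_B = (23 − 0.7)/1500 kΩ = 0.0149 mA.
In the active region I_C = β·I_B = 200 × 0.0149 = 2.97 mA.
Collector loop: V_CE = V_CC − I_C·R_C = 23 − 2.97×6.8 = 2.78 V.
Since V_CE = 2.78 V > V_CE(sat) ≈ 0.2 V, the transistor is in the active region as assumed.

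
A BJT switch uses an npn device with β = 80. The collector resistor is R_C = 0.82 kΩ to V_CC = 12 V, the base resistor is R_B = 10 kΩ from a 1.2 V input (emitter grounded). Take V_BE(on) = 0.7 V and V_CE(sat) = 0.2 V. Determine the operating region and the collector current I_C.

active; I_C ≈ 4 mA

Assume active. Base-emitter loop: I_B = (V_BB − V_BE)/R_B = (1.2 − 0.7)/10 = 0.05 mA.
I_C = β·I_B = 80×0.05 = 4 mA.
V_CE = V_CC − I_C·R_C = 12 − 4×0.82 = 8.72 V > V_CE(sat), so the active-region assumption holds.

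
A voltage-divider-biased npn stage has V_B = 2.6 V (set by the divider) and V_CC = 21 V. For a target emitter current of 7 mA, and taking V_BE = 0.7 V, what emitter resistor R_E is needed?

V_E = V_B − V_BE = 2.6 − 0.7 = 1.9 V.
R_E = V_E / I_E = 1.9 / 7 = 0.271 kΩ.

R_E ≈ 0.27 kΩ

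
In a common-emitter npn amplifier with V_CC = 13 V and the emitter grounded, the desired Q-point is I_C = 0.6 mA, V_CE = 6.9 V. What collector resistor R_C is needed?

R_C ≈ 10 kΩ

Collector loop: V_CC = I_C·R_C + V_CE.
R_C = (V_CC − V_CE)/I_C = (13 − 6.9)/0.6 = 10.2 kΩ.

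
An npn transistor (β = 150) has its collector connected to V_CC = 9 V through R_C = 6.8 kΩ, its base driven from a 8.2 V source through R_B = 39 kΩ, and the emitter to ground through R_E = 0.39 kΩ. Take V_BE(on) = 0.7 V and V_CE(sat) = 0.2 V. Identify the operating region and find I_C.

Assume active: I_B = (8.2 − 0.7)/(39 + 151×0.39) = 0.0766 mA, I_C = β·I_B = 11.5 mA.
Then V_CE = 9 − 11.5×6.8 − 11.6×0.39 = -73.7 V < 0.2 V — the active assumption fails.
Re-solve with V_CE = 0.2 V. KCL at the emitter: V_E/R_E = (V_BB−0.7−V_E)/R_B + (V_CC−0.2−V_E)/R_C, giving V_E = 0.543 V.
I_C = (V_CC − 0.2 − V_E)/R_C = (8.8 − 0.543)/6.8 = 1.21 mA.
Check: I_B = (7.5 − 0.543)/39 = 0.178 mA, and β·I_B = 26.8 mA > I_C, confirming saturation.

saturation; I_C ≈ 1.2 mA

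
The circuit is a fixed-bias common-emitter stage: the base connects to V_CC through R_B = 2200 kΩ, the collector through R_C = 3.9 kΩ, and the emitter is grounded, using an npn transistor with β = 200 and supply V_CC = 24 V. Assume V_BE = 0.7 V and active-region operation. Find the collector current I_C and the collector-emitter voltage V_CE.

I_C ≈ 2.1 mA, V_CE ≈ 16 V

Base loop: V_CC = I_B·R_B + V_BE, so I_B = (24 − 0.7)/2200 kΩ = 0.0106 mA.
In the active region I_C = β·I_B = 200 × 0.0106 = 2.12 mA.
Collector loop: V_CE = V_CC − I_C·R_C = 24 − 2.12×3.9 = 15.7 V.
Since V_CE = 15.7 V > V_CE(sat) ≈ 0.2 V, the transistor is in the active region as assumed.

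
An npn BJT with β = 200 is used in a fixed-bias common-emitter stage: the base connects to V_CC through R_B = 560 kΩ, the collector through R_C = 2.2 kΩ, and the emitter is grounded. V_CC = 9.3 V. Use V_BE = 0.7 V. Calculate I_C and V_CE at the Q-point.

Base loop: V_CC = I_B·R_B + V_BE, so I_B = (9.3 − 0.7)/560 kΩ = 0.0154 mA.
In the active region I_C = β·I_B = 200 × 0.0154 = 3.07 mA.
Collector loop: V_CE = V_CC − I_C·R_C = 9.3 − 3.07×2.2 = 2.54 V.
Since V_CE = 2.54 V > V_CE(sat) ≈ 0.2 V, the transistor is in the active region as assumed.

I_C ≈ 3.1 mA, V_CE ≈ 2.5 V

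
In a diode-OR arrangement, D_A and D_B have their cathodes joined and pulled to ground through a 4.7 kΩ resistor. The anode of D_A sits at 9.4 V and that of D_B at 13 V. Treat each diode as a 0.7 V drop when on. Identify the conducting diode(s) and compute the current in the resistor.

Assume both conduct. Then node N would need to be at both 9.4−0.7 = 8.7 V and 13−0.7 = 12.3 V, which is impossible.
Assume only D_B conducts: V_N = 13 − 0.7 = 12.3 V, so I_R = 12.3/4.7 = 2.62 mA.
Check D_A: its anode-to-cathode voltage is 9.4 − 12.3 = -2.9 V < 0.7 V, so it is off. The assumption is consistent.

Only D_B conducts; I_R ≈ 2.6 mA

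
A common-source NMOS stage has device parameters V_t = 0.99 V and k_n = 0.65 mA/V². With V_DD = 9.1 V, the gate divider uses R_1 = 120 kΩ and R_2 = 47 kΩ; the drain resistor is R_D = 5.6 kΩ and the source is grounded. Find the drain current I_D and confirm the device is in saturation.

I_D ≈ 0.8 mA

V_G = V_DD·R_2/(R_1+R_2) = 9.1×47/167 = 2.56 V. With the source grounded, V_GS = V_G = 2.56 V.
Assume saturation: I_D = (k_n/2)(V_GS − V_t)² = (0.65/2)×(2.56 − 0.99)² = 0.325×1.57² = 0.802 mA.
V_DS = V_DD − I_D·R_D = 9.1 − 0.802×5.6 = 4.61 V.
Saturation requires V_DS ≥ V_GS − V_t = 1.57 V; 4.61 ≥ 1.57 ✓.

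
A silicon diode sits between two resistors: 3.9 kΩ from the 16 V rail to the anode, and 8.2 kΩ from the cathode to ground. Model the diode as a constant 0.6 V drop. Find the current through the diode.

I ≈ 1.3 mA

The two resistors are in series with the diode, so KVL gives 16 = I·3.9 + 0.6 + I·8.2.
I = (16 − 0.6) / (3.9 + 8.2) kΩ = 15.4 / 12.1 = 1.27 mA.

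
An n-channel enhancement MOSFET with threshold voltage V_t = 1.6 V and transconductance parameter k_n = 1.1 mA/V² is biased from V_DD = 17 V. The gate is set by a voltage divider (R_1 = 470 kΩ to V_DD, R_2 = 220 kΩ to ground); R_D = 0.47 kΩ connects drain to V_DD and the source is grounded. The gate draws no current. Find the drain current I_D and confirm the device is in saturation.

I_D ≈ 8 mA

V_G = V_DD·R_2/(R_1+R_2) = 17×220/690 = 5.42 V. With the source grounded, V_GS = V_G = 5.42 V.
Assume saturation: I_D = (k_n/2)(V_GS − V_t)² = (1.1/2)×(5.42 − 1.6)² = 0.55×3.82² = 8.03 mA.
V_DS = V_DD − I_D·R_D = 17 − 8.03×0.47 = 13.2 V.
Saturation requires V_DS ≥ V_GS − V_t = 3.82 V; 13.2 ≥ 3.82 ✓.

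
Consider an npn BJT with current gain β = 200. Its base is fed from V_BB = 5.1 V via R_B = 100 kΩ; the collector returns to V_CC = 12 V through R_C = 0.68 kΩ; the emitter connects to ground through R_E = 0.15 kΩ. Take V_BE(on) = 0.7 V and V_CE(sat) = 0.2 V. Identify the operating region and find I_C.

active; I_C ≈ 6.8 mA

Assume active. Base-emitter loop: I_B = (V_BB − V_BE)/(R_B + (β+1)R_E) = (5.1 − 0.7)/(100 + 201×0.15) = 0.0338 mA.
I_C = β·I_B = 200×0.0338 = 6.76 mA.
V_CE = V_CC − I_C·R_C − I_E·R_E = 12 − 6.76×0.68 − 6.8×0.15 = 6.38 V > V_CE(sat), so the active-region assumption holds.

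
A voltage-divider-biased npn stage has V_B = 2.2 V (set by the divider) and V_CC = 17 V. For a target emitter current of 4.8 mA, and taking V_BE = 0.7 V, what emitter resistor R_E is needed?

V_E = V_B − V_BE = 2.2 − 0.7 = 1.5 V.
R_E = V_E / I_E = 1.5 / 4.8 = 0.313 kΩ.

R_E ≈ 0.31 kΩ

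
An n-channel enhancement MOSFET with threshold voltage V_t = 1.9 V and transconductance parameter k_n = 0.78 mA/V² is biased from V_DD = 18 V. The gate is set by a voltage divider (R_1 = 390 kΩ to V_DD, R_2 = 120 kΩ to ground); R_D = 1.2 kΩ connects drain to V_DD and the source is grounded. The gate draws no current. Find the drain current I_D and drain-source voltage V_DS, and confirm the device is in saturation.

V_G = V_DD·R_2/(R_1+R_2) = 18×120/510 = 4.24 V. With the source grounded, V_GS = V_G = 4.24 V.
Assume saturation: I_D = (k_n/2)(V_GS − V_t)² = (0.78/2)×(4.24 − 1.9)² = 0.39×2.34² = 2.13 mA.
V_DS = V_DD − I_D·R_D = 18 − 2.13×1.2 = 15.4 V.
Saturation requires V_DS ≥ V_GS − V_t = 2.34 V; 15.4 ≥ 2.34 ✓.

I_D ≈ 2.1 mA, V_DS ≈ 15 V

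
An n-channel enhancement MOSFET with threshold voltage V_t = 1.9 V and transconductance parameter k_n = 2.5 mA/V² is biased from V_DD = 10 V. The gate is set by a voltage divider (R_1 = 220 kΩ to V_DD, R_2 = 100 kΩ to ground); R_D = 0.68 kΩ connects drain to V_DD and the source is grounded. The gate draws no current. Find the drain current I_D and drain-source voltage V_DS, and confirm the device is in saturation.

V_G = V_DD·R_2/(R_1+R_2) = 10×100/320 = 3.12 V. With the source grounded, V_GS = V_G = 3.12 V.
Assume saturation: I_D = (k_n/2)(V_GS − V_t)² = (2.5/2)×(3.12 − 1.9)² = 1.25×1.23² = 1.88 mA.
V_DS = V_DD − I_D·R_D = 10 − 1.88×0.68 = 8.72 V.
Saturation requires V_DS ≥ V_GS − V_t = 1.23 V; 8.72 ≥ 1.23 ✓.

I_D ≈ 1.9 mA, V_DS ≈ 8.7 V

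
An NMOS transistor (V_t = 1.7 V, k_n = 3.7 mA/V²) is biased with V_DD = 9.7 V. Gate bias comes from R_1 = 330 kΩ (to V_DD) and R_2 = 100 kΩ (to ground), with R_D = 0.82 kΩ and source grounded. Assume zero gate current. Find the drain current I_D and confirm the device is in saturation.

V_G = V_DD·R_2/(R_1+R_2) = 9.7×100/430 = 2.26 V. With the source grounded, V_GS = V_G = 2.26 V.
Assume saturation: I_D = (k_n/2)(V_GS − V_t)² = (3.7/2)×(2.26 − 1.7)² = 1.85×0.556² = 0.572 mA.
V_DS = V_DD − I_D·R_D = 9.7 − 0.572×0.82 = 9.23 V.
Saturation requires V_DS ≥ V_GS − V_t = 0.556 V; 9.23 ≥ 0.556 ✓.

I_D ≈ 0.57 mA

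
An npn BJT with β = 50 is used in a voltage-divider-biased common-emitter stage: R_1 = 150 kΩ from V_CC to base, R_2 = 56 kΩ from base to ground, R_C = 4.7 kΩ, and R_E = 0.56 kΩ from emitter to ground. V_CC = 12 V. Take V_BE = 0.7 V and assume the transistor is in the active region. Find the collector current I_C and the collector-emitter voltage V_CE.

I_C ≈ 1.8 mA, V_CE ≈ 2.3 V

Thevenize the base divider: V_Th = V_CC·R_2/(R_1+R_2) = 12×56/206 = 3.26 V, R_Th = R_1‖R_2 = 40.8 kΩ.
Base-emitter loop: V_Th = I_B·R_Th + V_BE + (β+1)I_B·R_E, so I_B = (3.26 − 0.7) / (40.8 + 51×0.56) = 0.037 mA.
I_C = β·I_B = 50×0.037 = 1.85 mA, and I_E = (β+1)I_B = 1.88 mA.
V_CE = V_CC − I_C·R_C − I_E·R_E = 12 − 1.85×4.7 − 1.88×0.56 = 2.26 V.
V_CE = 2.26 V > 0.2 V confirms active-region operation.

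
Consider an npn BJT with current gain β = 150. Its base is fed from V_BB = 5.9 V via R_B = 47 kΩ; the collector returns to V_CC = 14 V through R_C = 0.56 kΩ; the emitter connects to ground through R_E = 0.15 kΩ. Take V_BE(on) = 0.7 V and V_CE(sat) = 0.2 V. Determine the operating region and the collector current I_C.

Assume active. Base-emitter loop: I_B = (V_BB − V_BE)/(R_B + (β+1)R_E) = (5.9 − 0.7)/(47 + 151×0.15) = 0.0747 mA.
I_C = β·I_B = 150×0.0747 = 11.2 mA.
V_CE = V_CC − I_C·R_C − I_E·R_E = 14 − 11.2×0.56 − 11.3×0.15 = 6.04 V > V_CE(sat), so the active-region assumption holds.

active; I_C ≈ 11 mA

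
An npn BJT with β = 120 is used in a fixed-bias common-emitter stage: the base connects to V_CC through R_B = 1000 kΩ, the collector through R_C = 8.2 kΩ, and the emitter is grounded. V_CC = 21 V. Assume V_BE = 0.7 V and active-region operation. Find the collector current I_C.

Base loop: V_CC = I_B·R_B + V_BE, so I_B = (21 − 0.7)/1000 kΩ = 0.0203 mA.
In the active region I_C = β·I_B = 120 × 0.0203 = 2.44 mA.
Collector loop: V_CE = V_CC − I_C·R_C = 21 − 2.44×8.2 = 1.02 V.
Since V_CE = 1.02 V > V_CE(sat) ≈ 0.2 V, the transistor is in the active region as assumed.

I_C ≈ 2.4 mA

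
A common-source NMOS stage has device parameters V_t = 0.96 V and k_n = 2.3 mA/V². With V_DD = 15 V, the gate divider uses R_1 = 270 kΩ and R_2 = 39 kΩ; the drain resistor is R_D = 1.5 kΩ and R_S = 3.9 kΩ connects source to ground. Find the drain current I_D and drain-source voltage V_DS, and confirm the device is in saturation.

V_G = V_DD·R_2/(R_1+R_2) = 15×39/309 = 1.89 V.
Assume saturation: I_D = (k_n/2)(V_GS − V_t)² with V_GS = V_G − I_D·R_S = 1.89 − 3.9·I_D.
Substituting gives 17.5·I_D² − 9.37·I_D + 1 = 0, with roots I_D = 0.147 or 0.388 mA.
The root I_D = 0.388 mA gives V_GS = 0.379 V ≤ V_t, so take I_D = 0.147 mA.
Then V_GS = 1.32 V and V_DS = V_DD − I_D(R_D+R_S) = 15 − 0.147×5.4 = 14.2 V.
Saturation requires V_DS ≥ V_GS − V_t = 0.358 V; 14.2 ≥ 0.358 ✓.

I_D ≈ 0.15 mA, V_DS ≈ 14 V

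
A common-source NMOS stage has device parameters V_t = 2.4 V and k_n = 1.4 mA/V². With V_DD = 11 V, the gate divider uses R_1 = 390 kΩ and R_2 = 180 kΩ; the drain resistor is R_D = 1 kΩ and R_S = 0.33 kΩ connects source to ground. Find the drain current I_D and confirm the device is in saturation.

I_D ≈ 0.56 mA

V_G = V_DD·R_2/(R_1+R_2) = 11×180/570 = 3.47 V.
Assume saturation: I_D = (k_n/2)(V_GS − V_t)² with V_GS = V_G − I_D·R_S = 3.47 − 0.33·I_D.
Substituting gives 0.0762·I_D² − 1.5·I_D + 0.807 = 0, with roots I_D = 0.555 or 19.1 mA.
The root I_D = 19.1 mA gives V_GS = -2.82 V ≤ V_t, so take I_D = 0.555 mA.
Then V_GS = 3.29 V and V_DS = V_DD − I_D(R_D+R_S) = 11 − 0.555×1.33 = 10.3 V.
Saturation requires V_DS ≥ V_GS − V_t = 0.891 V; 10.3 ≥ 0.891 ✓.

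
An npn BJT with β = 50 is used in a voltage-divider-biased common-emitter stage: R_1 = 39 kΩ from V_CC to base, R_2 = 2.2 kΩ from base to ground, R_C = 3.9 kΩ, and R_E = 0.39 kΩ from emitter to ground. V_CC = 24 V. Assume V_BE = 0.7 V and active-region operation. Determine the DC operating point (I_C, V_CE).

Thevenize the base divider: V_Th = V_CC·R_2/(R_1+R_2) = 24×2.2/41.2 = 1.28 V, R_Th = R_1‖R_2 = 2.08 kΩ.
Base-emitter loop: V_Th = I_B·R_Th + V_BE + (β+1)I_B·R_E, so I_B = (1.28 − 0.7) / (2.08 + 51×0.39) = 0.0265 mA.
I_C = β·I_B = 50×0.0265 = 1.32 mA, and I_E = (β+1)I_B = 1.35 mA.
V_CE = V_CC − I_C·R_C − I_E·R_E = 24 − 1.32×3.9 − 1.35×0.39 = 18.3 V.
V_CE = 18.3 V > 0.2 V confirms active-region operation.

I_C ≈ 1.3 mA, V_CE ≈ 18 V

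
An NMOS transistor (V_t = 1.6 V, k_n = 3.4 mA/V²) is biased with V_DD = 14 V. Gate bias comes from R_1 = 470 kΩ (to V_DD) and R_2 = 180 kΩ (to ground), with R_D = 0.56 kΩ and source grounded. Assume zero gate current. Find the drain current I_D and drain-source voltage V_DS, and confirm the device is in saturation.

V_G = V_DD·R_2/(R_1+R_2) = 14×180/650 = 3.88 V. With the source grounded, V_GS = V_G = 3.88 V.
Assume saturation: I_D = (k_n/2)(V_GS − V_t)² = (3.4/2)×(3.88 − 1.6)² = 1.7×2.28² = 8.81 mA.
V_DS = V_DD − I_D·R_D = 14 − 8.81×0.56 = 9.06 V.
Saturation requires V_DS ≥ V_GS − V_t = 2.28 V; 9.06 ≥ 2.28 ✓.

I_D ≈ 8.8 mA, V_DS ≈ 9.1 V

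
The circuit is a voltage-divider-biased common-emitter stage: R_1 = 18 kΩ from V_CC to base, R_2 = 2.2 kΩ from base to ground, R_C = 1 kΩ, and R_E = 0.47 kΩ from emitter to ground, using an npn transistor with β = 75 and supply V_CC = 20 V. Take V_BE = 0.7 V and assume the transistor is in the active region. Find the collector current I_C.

I_C ≈ 2.9 mA

Thevenize the base divider: V_Th = V_CC·R_2/(R_1+R_2) = 20×2.2/20.2 = 2.18 V, R_Th = R_1‖R_2 = 1.96 kΩ.
Base-emitter loop: V_Th = I_B·R_Th + V_BE + (β+1)I_B·R_E, so I_B = (2.18 − 0.7) / (1.96 + 76×0.47) = 0.0392 mA.
I_C = β·I_B = 75×0.0392 = 2.94 mA, and I_E = (β+1)I_B = 2.98 mA.
V_CE = V_CC − I_C·R_C − I_E·R_E = 20 − 2.94×1 − 2.98×0.47 = 15.7 V.
V_CE = 15.7 V > 0.2 V confirms active-region operation.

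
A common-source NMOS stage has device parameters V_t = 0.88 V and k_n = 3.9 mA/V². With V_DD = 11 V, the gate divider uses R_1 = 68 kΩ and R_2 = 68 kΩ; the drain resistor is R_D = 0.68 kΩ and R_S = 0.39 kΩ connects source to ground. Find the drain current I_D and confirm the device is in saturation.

V_G = V_DD·R_2/(R_1+R_2) = 11×68/136 = 5.5 V.
Assume saturation: I_D = (k_n/2)(V_GS − V_t)² with V_GS = V_G − I_D·R_S = 5.5 − 0.39·I_D.
Substituting gives 0.297·I_D² − 8.03·I_D + 41.6 = 0, with roots I_D = 6.99 or 20.1 mA.
The root I_D = 20.1 mA gives V_GS = -2.33 V ≤ V_t, so take I_D = 6.99 mA.
Then V_GS = 2.77 V and V_DS = V_DD − I_D(R_D+R_S) = 11 − 6.99×1.07 = 3.52 V.
Saturation requires V_DS ≥ V_GS − V_t = 1.89 V; 3.52 ≥ 1.89 ✓.

I_D ≈ 7 mA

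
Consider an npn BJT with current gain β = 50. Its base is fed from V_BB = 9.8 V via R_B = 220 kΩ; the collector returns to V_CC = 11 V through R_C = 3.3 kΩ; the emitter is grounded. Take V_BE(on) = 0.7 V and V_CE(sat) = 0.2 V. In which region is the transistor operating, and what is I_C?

active; I_C ≈ 2.1 mA

Assume active. Base-emitter loop: I_B = (V_BB − V_BE)/R_B = (9.8 − 0.7)/220 = 0.0414 mA.
I_C = β·I_B = 50×0.0414 = 2.07 mA.
V_CE = V_CC − I_C·R_C = 11 − 2.07×3.3 = 4.17 V > V_CE(sat), so the active-region assumption holds.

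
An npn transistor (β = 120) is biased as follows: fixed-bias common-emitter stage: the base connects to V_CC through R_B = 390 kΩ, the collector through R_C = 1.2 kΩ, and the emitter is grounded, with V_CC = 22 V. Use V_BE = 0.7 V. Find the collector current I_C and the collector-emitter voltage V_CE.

Base loop: V_CC = I_B·R_B + V_BE, so I_B = (22 − 0.7)/390 kΩ = 0.0546 mA.
In the active region I_C = β·I_B = 120 × 0.0546 = 6.55 mA.
Collector loop: V_CE = V_CC − I_C·R_C = 22 − 6.55×1.2 = 14.1 V.
Since V_CE = 14.1 V > V_CE(sat) ≈ 0.2 V, the transistor is in the active region as assumed.

I_C ≈ 6.6 mA, V_CE ≈ 14 V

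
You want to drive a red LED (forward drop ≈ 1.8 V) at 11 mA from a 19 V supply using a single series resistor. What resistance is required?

R ≈ 1.6 kΩ

The resistor drops V_S − V_D = 19 − 1.8 = 17.2 V at 11 mA.
R = 17.2 V / 11 mA = 1.56 kΩ.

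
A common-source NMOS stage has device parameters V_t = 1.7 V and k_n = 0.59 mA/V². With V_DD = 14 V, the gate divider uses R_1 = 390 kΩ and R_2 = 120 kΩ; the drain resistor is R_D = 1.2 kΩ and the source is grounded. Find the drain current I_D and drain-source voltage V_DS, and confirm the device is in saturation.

I_D ≈ 0.75 mA, V_DS ≈ 13 V

V_G = V_DD·R_2/(R_1+R_2) = 14×120/510 = 3.29 V. With the source grounded, V_GS = V_G = 3.29 V.
Assume saturation: I_D = (k_n/2)(V_GS − V_t)² = (0.59/2)×(3.29 − 1.7)² = 0.295×1.59² = 0.75 mA.
V_DS = V_DD − I_D·R_D = 14 − 0.75×1.2 = 13.1 V.
Saturation requires V_DS ≥ V_GS − V_t = 1.59 V; 13.1 ≥ 1.59 ✓.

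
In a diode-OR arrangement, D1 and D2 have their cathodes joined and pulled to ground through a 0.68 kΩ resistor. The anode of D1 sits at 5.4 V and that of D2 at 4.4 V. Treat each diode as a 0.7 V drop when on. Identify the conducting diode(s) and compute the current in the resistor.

Assume both conduct. Then node N would need to be at both 5.4−0.7 = 4.7 V and 4.4−0.7 = 3.7 V, which is impossible.
Assume only D1 conducts: V_N = 5.4 − 0.7 = 4.7 V, so I_R = 4.7/0.68 = 6.91 mA.
Check D2: its anode-to-cathode voltage is 4.4 − 4.7 = -0.3 V < 0.7 V, so it is off. The assumption is consistent.

Only D1 conducts; I_R ≈ 6.9 mA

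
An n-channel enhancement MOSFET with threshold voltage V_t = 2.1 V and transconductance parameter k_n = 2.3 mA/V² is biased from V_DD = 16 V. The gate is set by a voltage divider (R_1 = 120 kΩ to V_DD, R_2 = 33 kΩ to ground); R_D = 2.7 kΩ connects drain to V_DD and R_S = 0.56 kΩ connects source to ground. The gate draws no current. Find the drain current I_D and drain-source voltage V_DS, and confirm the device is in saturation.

I_D ≈ 0.86 mA, V_DS ≈ 13 V

V_G = V_DD·R_2/(R_1+R_2) = 16×33/153 = 3.45 V.
Assume saturation: I_D = (k_n/2)(V_GS − V_t)² with V_GS = V_G − I_D·R_S = 3.45 − 0.56·I_D.
Substituting gives 0.361·I_D² − 2.74·I_D + 2.1 = 0, with roots I_D = 0.864 or 6.73 mA.
The root I_D = 6.73 mA gives V_GS = -0.32 V ≤ V_t, so take I_D = 0.864 mA.
Then V_GS = 2.97 V and V_DS = V_DD − I_D(R_D+R_S) = 16 − 0.864×3.26 = 13.2 V.
Saturation requires V_DS ≥ V_GS − V_t = 0.867 V; 13.2 ≥ 0.867 ✓.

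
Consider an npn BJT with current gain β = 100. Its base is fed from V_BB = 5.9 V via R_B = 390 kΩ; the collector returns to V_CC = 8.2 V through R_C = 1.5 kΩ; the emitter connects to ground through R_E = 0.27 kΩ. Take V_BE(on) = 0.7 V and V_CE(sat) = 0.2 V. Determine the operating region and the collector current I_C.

Assume active. Base-emitter loop: I_B = (V_BB − V_BE)/(R_B + (β+1)R_E) = (5.9 − 0.7)/(390 + 101×0.27) = 0.0125 mA.
I_C = β·I_B = 100×0.0125 = 1.25 mA.
V_CE = V_CC − I_C·R_C − I_E·R_E = 8.2 − 1.25×1.5 − 1.26×0.27 = 5.99 V > V_CE(sat), so the active-region assumption holds.

active; I_C ≈ 1.2 mA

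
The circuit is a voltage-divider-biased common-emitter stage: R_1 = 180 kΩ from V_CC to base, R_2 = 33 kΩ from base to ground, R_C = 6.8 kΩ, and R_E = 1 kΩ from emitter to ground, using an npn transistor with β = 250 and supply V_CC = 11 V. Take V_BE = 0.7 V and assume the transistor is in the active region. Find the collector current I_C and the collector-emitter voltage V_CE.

Thevenize the base divider: V_Th = V_CC·R_2/(R_1+R_2) = 11×33/213 = 1.7 V, R_Th = R_1‖R_2 = 27.9 kΩ.
Base-emitter loop: V_Th = I_B·R_Th + V_BE + (β+1)I_B·R_E, so I_B = (1.7 − 0.7) / (27.9 + 251×1) = 0.0036 mA.
I_C = β·I_B = 250×0.0036 = 0.9 mA, and I_E = (β+1)I_B = 0.904 mA.
V_CE = V_CC − I_C·R_C − I_E·R_E = 11 − 0.9×6.8 − 0.904×1 = 3.97 V.
V_CE = 3.97 V > 0.2 V confirms active-region operation.

I_C ≈ 0.9 mA, V_CE ≈ 4 V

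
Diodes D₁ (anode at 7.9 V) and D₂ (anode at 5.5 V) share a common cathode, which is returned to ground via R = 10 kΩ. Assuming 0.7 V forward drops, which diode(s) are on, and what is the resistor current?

Only D₁ conducts; I_R ≈ 0.72 mA

Assume both conduct. Then node N would need to be at both 7.9−0.7 = 7.2 V and 5.5−0.7 = 4.8 V, which is impossible.
Assume only D₁ conducts: V_N = 7.9 − 0.7 = 7.2 V, so I_R = 7.2/10 = 0.72 mA.
Check D₂: its anode-to-cathode voltage is 5.5 − 7.2 = -1.7 V < 0.7 V, so it is off. The assumption is consistent.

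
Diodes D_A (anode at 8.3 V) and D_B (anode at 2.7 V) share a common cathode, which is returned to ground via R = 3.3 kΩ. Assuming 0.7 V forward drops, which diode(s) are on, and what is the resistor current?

Only D_A conducts; I_R ≈ 2.3 mA

Assume both conduct. Then node N would need to be at both 8.3−0.7 = 7.6 V and 2.7−0.7 = 2 V, which is impossible.
Assume only D_A conducts: V_N = 8.3 − 0.7 = 7.6 V, so I_R = 7.6/3.3 = 2.3 mA.
Check D_B: its anode-to-cathode voltage is 2.7 − 7.6 = -4.9 V < 0.7 V, so it is off. The assumption is consistent.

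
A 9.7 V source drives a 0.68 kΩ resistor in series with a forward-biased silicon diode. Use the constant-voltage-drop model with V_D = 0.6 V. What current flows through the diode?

KVL around the loop: 9.7 = V_D + I·R = 0.6 + I × 0.68 kΩ.
So I = (9.7 − 0.6) / 0.68 kΩ = 9.1 / 0.68 = 13.4 mA.

I ≈ 13 mA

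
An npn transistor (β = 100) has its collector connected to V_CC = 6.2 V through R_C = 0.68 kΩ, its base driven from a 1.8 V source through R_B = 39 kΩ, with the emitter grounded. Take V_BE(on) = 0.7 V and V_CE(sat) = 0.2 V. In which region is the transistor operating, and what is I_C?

Assume active. Base-emitter loop: I_B = (V_BB − V_BE)/R_B = (1.8 − 0.7)/39 = 0.0282 mA.
I_C = β·I_B = 100×0.0282 = 2.82 mA.
V_CE = V_CC − I_C·R_C = 6.2 − 2.82×0.68 = 4.28 V > V_CE(sat), so the active-region assumption holds.

active; I_C ≈ 2.8 mA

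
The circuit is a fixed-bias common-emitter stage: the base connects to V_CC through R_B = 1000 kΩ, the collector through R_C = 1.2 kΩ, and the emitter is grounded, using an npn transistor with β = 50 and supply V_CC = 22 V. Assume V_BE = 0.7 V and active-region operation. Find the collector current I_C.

Base loop: V_CC = I_B·R_B + V_BE, so I_B = (22 − 0.7)/1000 kΩ = 0.0213 mA.
In the active region I_C = β·I_B = 50 × 0.0213 = 1.06 mA.
Collector loop: V_CE = V_CC − I_C·R_C = 22 − 1.06×1.2 = 20.7 V.
Since V_CE = 20.7 V > V_CE(sat) ≈ 0.2 V, the transistor is in the active region as assumed.

I_C ≈ 1.1 mA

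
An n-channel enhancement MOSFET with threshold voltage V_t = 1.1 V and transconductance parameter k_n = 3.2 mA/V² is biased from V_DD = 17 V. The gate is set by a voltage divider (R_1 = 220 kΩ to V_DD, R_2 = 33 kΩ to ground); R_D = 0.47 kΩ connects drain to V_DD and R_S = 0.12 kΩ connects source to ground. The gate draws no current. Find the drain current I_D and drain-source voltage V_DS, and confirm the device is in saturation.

I_D ≈ 1.4 mA, V_DS ≈ 16 V

V_G = V_DD·R_2/(R_1+R_2) = 17×33/253 = 2.22 V.
Assume saturation: I_D = (k_n/2)(V_GS − V_t)² with V_GS = V_G − I_D·R_S = 2.22 − 0.12·I_D.
Substituting gives 0.023·I_D² − 1.43·I_D + 2 = 0, with roots I_D = 1.43 or 60.6 mA.
The root I_D = 60.6 mA gives V_GS = -5.05 V ≤ V_t, so take I_D = 1.43 mA.
Then V_GS = 2.05 V and V_DS = V_DD − I_D(R_D+R_S) = 17 − 1.43×0.59 = 16.2 V.
Saturation requires V_DS ≥ V_GS − V_t = 0.946 V; 16.2 ≥ 0.946 ✓.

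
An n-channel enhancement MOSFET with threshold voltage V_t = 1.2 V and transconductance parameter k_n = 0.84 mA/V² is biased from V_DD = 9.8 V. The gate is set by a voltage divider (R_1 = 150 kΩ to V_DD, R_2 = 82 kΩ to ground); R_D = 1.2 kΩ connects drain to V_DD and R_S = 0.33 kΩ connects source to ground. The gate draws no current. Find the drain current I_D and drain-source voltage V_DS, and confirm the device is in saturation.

V_G = V_DD·R_2/(R_1+R_2) = 9.8×82/232 = 3.46 V.
Assume saturation: I_D = (k_n/2)(V_GS − V_t)² with V_GS = V_G − I_D·R_S = 3.46 − 0.33·I_D.
Substituting gives 0.0457·I_D² − 1.63·I_D + 2.15 = 0, with roots I_D = 1.38 or 34.2 mA.
The root I_D = 34.2 mA gives V_GS = -7.82 V ≤ V_t, so take I_D = 1.38 mA.
Then V_GS = 3.01 V and V_DS = V_DD − I_D(R_D+R_S) = 9.8 − 1.38×1.53 = 7.7 V.
Saturation requires V_DS ≥ V_GS − V_t = 1.81 V; 7.7 ≥ 1.81 ✓.

I_D ≈ 1.4 mA, V_DS ≈ 7.7 V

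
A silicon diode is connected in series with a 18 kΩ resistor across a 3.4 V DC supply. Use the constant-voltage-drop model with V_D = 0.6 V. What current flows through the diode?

I ≈ 0.16 mA

KVL around the loop: 3.4 = V_D + I·R = 0.6 + I × 18 kΩ.
So I = (3.4 − 0.6) / 18 kΩ = 2.8 / 18 = 0.156 mA.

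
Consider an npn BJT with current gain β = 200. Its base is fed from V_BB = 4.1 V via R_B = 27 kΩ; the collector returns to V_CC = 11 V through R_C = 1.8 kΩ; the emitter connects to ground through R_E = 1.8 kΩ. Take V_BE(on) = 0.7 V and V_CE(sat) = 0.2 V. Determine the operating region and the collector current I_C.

Assume active. Base-emitter loop: I_B = (V_BB − V_BE)/(R_B + (β+1)R_E) = (4.1 − 0.7)/(27 + 201×1.8) = 0.00874 mA.
I_C = β·I_B = 200×0.00874 = 1.75 mA.
V_CE = V_CC − I_C·R_C − I_E·R_E = 11 − 1.75×1.8 − 1.76×1.8 = 4.69 V > V_CE(sat), so the active-region assumption holds.

active; I_C ≈ 1.7 mA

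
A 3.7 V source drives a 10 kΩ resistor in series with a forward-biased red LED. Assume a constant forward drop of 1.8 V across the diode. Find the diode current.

KVL around the loop: 3.7 = V_D + I·R = 1.8 + I × 10 kΩ.
So I = (3.7 − 1.8) / 10 kΩ = 1.9 / 10 = 0.19 mA.

I ≈ 0.19 mA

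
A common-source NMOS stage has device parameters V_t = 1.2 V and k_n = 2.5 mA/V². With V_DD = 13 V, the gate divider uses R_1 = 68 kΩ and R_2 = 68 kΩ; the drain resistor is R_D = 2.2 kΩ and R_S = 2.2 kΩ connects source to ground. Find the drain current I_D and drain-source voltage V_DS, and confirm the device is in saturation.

V_G = V_DD·R_2/(R_1+R_2) = 13×68/136 = 6.5 V.
Assume saturation: I_D = (k_n/2)(V_GS − V_t)² with V_GS = V_G − I_D·R_S = 6.5 − 2.2·I_D.
Substituting gives 6.05·I_D² − 30.2·I_D + 35.1 = 0, with roots I_D = 1.86 or 3.13 mA.
The root I_D = 3.13 mA gives V_GS = -0.382 V ≤ V_t, so take I_D = 1.86 mA.
Then V_GS = 2.42 V and V_DS = V_DD − I_D(R_D+R_S) = 13 − 1.86×4.4 = 4.84 V.
Saturation requires V_DS ≥ V_GS − V_t = 1.22 V; 4.84 ≥ 1.22 ✓.

I_D ≈ 1.9 mA, V_DS ≈ 4.8 V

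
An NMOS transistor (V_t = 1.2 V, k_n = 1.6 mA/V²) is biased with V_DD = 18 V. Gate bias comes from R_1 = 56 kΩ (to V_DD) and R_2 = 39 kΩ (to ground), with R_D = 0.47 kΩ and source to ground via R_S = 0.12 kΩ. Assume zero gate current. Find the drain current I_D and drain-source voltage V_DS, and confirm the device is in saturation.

I_D ≈ 15 mA, V_DS ≈ 9 V

V_G = V_DD·R_2/(R_1+R_2) = 18×39/95 = 7.39 V.
Assume saturation: I_D = (k_n/2)(V_GS − V_t)² with V_GS = V_G − I_D·R_S = 7.39 − 0.12·I_D.
Substituting gives 0.0115·I_D² − 2.19·I_D + 30.6 = 0, with roots I_D = 15.2 or 175 mA.
The root I_D = 175 mA gives V_GS = -13.6 V ≤ V_t, so take I_D = 15.2 mA.
Then V_GS = 5.56 V and V_DS = V_DD − I_D(R_D+R_S) = 18 − 15.2×0.59 = 9.02 V.
Saturation requires V_DS ≥ V_GS − V_t = 4.36 V; 9.02 ≥ 4.36 ✓.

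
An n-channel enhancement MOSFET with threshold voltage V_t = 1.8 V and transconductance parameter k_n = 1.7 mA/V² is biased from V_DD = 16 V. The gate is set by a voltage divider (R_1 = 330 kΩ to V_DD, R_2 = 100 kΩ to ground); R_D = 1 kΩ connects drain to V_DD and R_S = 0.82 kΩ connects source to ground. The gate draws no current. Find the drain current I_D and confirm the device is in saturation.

V_G = V_DD·R_2/(R_1+R_2) = 16×100/430 = 3.72 V.
Assume saturation: I_D = (k_n/2)(V_GS − V_t)² with V_GS = V_G − I_D·R_S = 3.72 − 0.82·I_D.
Substituting gives 0.572·I_D² − 3.68·I_D + 3.14 = 0, with roots I_D = 1.01 or 5.42 mA.
The root I_D = 5.42 mA gives V_GS = -0.726 V ≤ V_t, so take I_D = 1.01 mA.
Then V_GS = 2.89 V and V_DS = V_DD − I_D(R_D+R_S) = 16 − 1.01×1.82 = 14.2 V.
Saturation requires V_DS ≥ V_GS − V_t = 1.09 V; 14.2 ≥ 1.09 ✓.

I_D ≈ 1 mA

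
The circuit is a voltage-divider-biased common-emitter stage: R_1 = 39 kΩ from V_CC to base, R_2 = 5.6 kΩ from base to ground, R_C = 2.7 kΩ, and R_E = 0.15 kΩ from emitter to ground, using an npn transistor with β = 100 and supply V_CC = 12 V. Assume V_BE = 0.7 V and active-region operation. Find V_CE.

Thevenize the base divider: V_Th = V_CC·R_2/(R_1+R_2) = 12×5.6/44.6 = 1.51 V, R_Th = R_1‖R_2 = 4.9 kΩ.
Base-emitter loop: V_Th = I_B·R_Th + V_BE + (β+1)I_B·R_E, so I_B = (1.51 − 0.7) / (4.9 + 101×0.15) = 0.0402 mA.
I_C = β·I_B = 100×0.0402 = 4.02 mA, and I_E = (β+1)I_B = 4.06 mA.
V_CE = V_CC − I_C·R_C − I_E·R_E = 12 − 4.02×2.7 − 4.06×0.15 = 0.525 V.
V_CE = 0.525 V > 0.2 V confirms active-region operation.

V_CE ≈ 0.52 V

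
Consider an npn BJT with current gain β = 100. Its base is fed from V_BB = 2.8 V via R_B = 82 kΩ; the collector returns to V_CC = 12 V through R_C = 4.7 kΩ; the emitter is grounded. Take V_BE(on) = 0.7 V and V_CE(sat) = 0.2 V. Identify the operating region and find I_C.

saturation; I_C ≈ 2.5 mA

Assume active: I_B = (2.8 − 0.7)/82 = 0.0256 mA, giving I_C = β·I_B = 2.56 mA.
But then V_CE = 12 − 2.56×4.7 = -0.0366 V < V_CE(sat) = 0.2 V — impossible in the active region.
So the transistor is saturated. With V_CE = 0.2 V, I_C = (V_CC − 0.2)/R_C = 11.8/4.7 = 2.51 mA.
Check: β·I_B = 2.56 mA > I_C = 2.51 mA, confirming saturation.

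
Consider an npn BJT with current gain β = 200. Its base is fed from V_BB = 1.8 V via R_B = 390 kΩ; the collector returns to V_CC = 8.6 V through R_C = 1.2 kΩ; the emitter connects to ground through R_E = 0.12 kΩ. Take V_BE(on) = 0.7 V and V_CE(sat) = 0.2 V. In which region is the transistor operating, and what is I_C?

active; I_C ≈ 0.53 mA

Assume active. Base-emitter loop: I_B = (V_BB − V_BE)/(R_B + (β+1)R_E) = (1.8 − 0.7)/(390 + 201×0.12) = 0.00266 mA.
I_C = β·I_B = 200×0.00266 = 0.531 mA.
V_CE = V_CC − I_C·R_C − I_E·R_E = 8.6 − 0.531×1.2 − 0.534×0.12 = 7.9 V > V_CE(sat), so the active-region assumption holds.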